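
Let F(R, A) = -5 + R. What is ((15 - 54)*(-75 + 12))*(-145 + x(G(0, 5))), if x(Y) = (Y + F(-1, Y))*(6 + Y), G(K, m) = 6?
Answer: -356265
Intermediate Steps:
x(Y) = (-6 + Y)*(6 + Y) (x(Y) = (Y + (-5 - 1))*(6 + Y) = (Y - 6)*(6 + Y) = (-6 + Y)*(6 + Y))
((15 - 54)*(-75 + 12))*(-145 + x(G(0, 5))) = ((15 - 54)*(-75 + 12))*(-145 + (-36 + 6²)) = (-39*(-63))*(-145 + (-36 + 36)) = 2457*(-145 + 0) = 2457*(-145) = -356265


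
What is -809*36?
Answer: -29124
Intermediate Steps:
-809*36 = -1*29124 = -29124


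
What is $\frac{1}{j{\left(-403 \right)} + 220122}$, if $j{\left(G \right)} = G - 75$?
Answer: $\frac{1}{219644} \approx 4.5528 \cdot 10^{-6}$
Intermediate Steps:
$j{\left(G \right)} = -75 + G$ ($j{\left(G \right)} = G - 75 = -75 + G$)
$\frac{1}{j{\left(-403 \right)} + 220122} = \frac{1}{\left(-75 - 403\right) + 220122} = \frac{1}{-478 + 220122} = \frac{1}{219644}$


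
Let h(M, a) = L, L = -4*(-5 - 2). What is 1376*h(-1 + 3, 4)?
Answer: 38528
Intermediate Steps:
L = 28 (L = -4*(-7) = 28)
h(M, a) = 28
1376*h(-1 + 3, 4) = 1376*28 = 38528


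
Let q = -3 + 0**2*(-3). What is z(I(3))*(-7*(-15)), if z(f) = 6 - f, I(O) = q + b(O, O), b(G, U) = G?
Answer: 630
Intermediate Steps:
q = -3 (q = -3 + 0*(-3) = -3 + 0 = -3)
I(O) = -3 + O
z(I(3))*(-7*(-15)) = (6 - (-3 + 3))*(-7*(-15)) = (6 - 1*0)*105 = (6 + 0)*105 = 6*105 = 630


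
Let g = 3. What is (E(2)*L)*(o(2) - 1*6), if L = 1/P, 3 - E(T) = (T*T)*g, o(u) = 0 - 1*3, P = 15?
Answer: 27/5 ≈ 5.4000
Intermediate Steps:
o(u) = -3 (o(u) = 0 - 3 = -3)
E(T) = 3 - 3*T**2 (E(T) = 3 - T*T*3 = 3 - T**2*3 = 3 - 3*T**2)
L = 1/15 ≈ 0.066667
(E(2)*L)*(o(2) - 1*6) = ((3 - 3*2**2)*(1/15))*(-3 - 1*6) = ((3 - 3*4)*(1/15))*(-3 - 6) = ((3 - 12)*(1/15))*(-9) = -9*1/15*(-9) = -3/5*(-9) = 27/5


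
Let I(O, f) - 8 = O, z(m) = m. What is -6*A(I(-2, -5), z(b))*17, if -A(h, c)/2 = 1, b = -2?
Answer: 204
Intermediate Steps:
I(O, f) = 8 + O
A(h, c) = -2 (A(h, c) = -2*1 = -2)
-6*A(I(-2, -5), z(b))*17 = -6*(-2)*17 = 12*17 = 204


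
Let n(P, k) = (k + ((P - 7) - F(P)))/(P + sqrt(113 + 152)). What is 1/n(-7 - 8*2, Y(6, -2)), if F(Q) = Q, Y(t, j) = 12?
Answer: -23/5 + sqrt(265)/5 ≈ -1.3442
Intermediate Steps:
n(P, k) = (-7 + k)/(P + sqrt(265)) (n(P, k) = (k + ((P - 7) - P))/(P + sqrt(113 + 152)) = (k + ((-7 + P) - P))/(P + sqrt(265)) = (k - 7)/(P + sqrt(265)) = (-7 + k)/(P + sqrt(265)))
1/n(-7 - 8*2, Y(6, -2)) = 1/((-7 + 12)/((-7 - 8*2) + sqrt(265))) = 1/(5/((-7 - 16) + sqrt(265))) = 1/(5/(-23 + sqrt(265))) = -23/5 + sqrt(265)/5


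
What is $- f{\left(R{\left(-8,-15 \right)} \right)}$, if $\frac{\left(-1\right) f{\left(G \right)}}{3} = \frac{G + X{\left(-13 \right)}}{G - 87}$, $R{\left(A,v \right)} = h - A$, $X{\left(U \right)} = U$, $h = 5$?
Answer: $0$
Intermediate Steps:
$R{\left(A,v \right)} = 5 - A$
$f{\left(G \right)} = - \frac{3 \left(-13 + G\right)}{-87 + G}$ ($f{\left(G \right)} = - 3 \frac{G - 13}{G - 87} = - 3 \frac{-13 + G}{-87 + G} = - \frac{3 \left(-13 + G\right)}{-87 + G}$)
$- f{\left(R{\left(-8,-15 \right)} \right)} = - \frac{3 \left(13 - \left(5 - -8\right)\right)}{-87 + \left(5 - -8\right)} = - \frac{3 \left(13 - \left(5 + 8\right)\right)}{-87 + \left(5 + 8\right)} = - \frac{3 \left(13 - 13\right)}{-87 + 13} = - \frac{3 \left(13 - 13\right)}{-74} = - \frac{3 \left(-1\right) 0}{74} = \left(-1\right) 0 = 0$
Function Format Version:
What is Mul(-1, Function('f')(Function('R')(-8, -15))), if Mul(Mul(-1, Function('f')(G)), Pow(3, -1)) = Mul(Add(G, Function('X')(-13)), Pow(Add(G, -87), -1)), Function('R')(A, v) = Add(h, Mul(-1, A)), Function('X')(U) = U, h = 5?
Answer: 0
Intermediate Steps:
Function('R')(A, v) = Add(5, Mul(-1, A))
Function('f')(G) = Mul(-3, Pow(Add(-87, G), -1), Add(-13, G)) (Function('f')(G) = Mul(-3, Mul(Add(G, -13), Pow(Add(G, -87), -1))) = Mul(-3, Mul(Add(-13, G), Pow(Add(-87, G), -1))) = Mul(-3, Mul(Pow(Add(-87, G), -1), Add(-13, G))) = Mul(-3, Pow(Add(-87, G), -1), Add(-13, G)))
Mul(-1, Function('f')(Function('R')(-8, -15))) = Mul(-1, Mul(3, Pow(Add(-87, Add(5, Mul(-1, -8))), -1), Add(13, Mul(-1, Add(5, Mul(-1, -8)))))) = Mul(-1, Mul(3, Pow(Add(-87, Add(5, 8)), -1), Add(13, Mul(-1, Add(5, 8))))) = Mul(-1, Mul(3, Pow(Add(-87, 13), -1), Add(13, Mul(-1, 13)))) = Mul(-1, Mul(3, Pow(-74, -1), Add(13, -13))) = Mul(-1, Mul(3, Rational(-1, 74), 0)) = Mul(-1, 0) = 0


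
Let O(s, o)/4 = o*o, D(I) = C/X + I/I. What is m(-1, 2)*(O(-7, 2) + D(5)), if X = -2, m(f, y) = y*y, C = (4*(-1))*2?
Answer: 84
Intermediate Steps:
C = -8 (C = -4*2 = -8)
m(f, y) = y**2
D(I) = 5 (D(I) = -8/(-2) + I/I = -8*(-1/2) + 1 = 4 + 1 = 5)
O(s, o) = 4*o**2 (O(s, o) = 4*(o*o) = 4*o**2)
m(-1, 2)*(O(-7, 2) + D(5)) = 2**2*(4*2**2 + 5) = 4*(4*4 + 5) = 4*(16 + 5) = 4*21 = 84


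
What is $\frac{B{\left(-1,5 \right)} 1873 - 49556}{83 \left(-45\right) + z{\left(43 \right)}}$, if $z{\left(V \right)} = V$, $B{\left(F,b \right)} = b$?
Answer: $\frac{40191}{3692} \approx 10.886$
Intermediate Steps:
$\frac{B{\left(-1,5 \right)} 1873 - 49556}{83 \left(-45\right) + z{\left(43 \right)}} = \frac{5 \cdot 1873 - 49556}{83 \left(-45\right) + 43} = \frac{9365 - 49556}{-3735 + 43} = - \frac{40191}{-3692} = \left(-40191\right) \left(- \frac{1}{3692}\right) = \frac{40191}{3692}$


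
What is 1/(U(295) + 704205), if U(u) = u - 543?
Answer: 1/703957 ≈ 1.4205e-6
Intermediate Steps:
U(u) = -543 + u
1/(U(295) + 704205) = 1/((-543 + 295) + 704205) = 1/(-248 + 704205) = 1/703957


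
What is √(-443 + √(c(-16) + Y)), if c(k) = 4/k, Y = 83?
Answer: √(-1772 + 2*√331)/2 ≈ 20.83*I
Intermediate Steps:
√(-443 + √(c(-16) + Y)) = √(-443 + √(4/(-16) + 83)) = √(-443 + √(4*(-1/16) + 83)) = √(-443 + √(-¼ + 83)) = √(-443 + √(331/4)) = √(-443 + √331/2)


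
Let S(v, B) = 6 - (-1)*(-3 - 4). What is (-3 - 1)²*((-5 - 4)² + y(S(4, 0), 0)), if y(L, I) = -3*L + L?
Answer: 1328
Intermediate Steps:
S(v, B) = -1 (S(v, B) = 6 - (-1)*(-7) = 6 - 1*7 = 6 - 7 = -1)
y(L, I) = -2*L
(-3 - 1)²*((-5 - 4)² + y(S(4, 0), 0)) = (-3 - 1)²*((-5 - 4)² - 2*(-1)) = (-4)²*((-9)² + 2) = 16*(81 + 2) = 16*83 = 1328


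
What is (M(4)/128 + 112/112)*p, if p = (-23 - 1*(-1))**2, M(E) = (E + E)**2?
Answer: 726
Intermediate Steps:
M(E) = 4*E**2 (M(E) = (2*E)**2 = 4*E**2)
p = 484 (p = (-23 + 1)**2 = (-22)**2 = 484)
(M(4)/128 + 112/112)*p = ((4*4**2)/128 + 112/112)*484 = ((4*16)*(1/128) + 112*(1/112))*484 = (64*(1/128) + 1)*484 = (1/2 + 1)*484 = (3/2)*484 = 726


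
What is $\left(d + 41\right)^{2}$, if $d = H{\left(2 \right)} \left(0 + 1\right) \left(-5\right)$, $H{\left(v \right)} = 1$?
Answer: $1296$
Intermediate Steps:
$d = -5$ ($d = 1 \left(0 + 1\right) \left(-5\right) = 1 \cdot 1 \left(-5\right) = 1 \left(-5\right) = -5$)
$\left(d + 41\right)^{2} = \left(-5 + 41\right)^{2} = 36^{2} = 1296$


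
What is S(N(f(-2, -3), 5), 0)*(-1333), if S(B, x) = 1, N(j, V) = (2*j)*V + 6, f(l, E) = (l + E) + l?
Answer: -1333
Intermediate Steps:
f(l, E) = E + 2*l (f(l, E) = (E + l) + l = E + 2*l)
N(j, V) = 6 + 2*V*j (N(j, V) = 2*V*j + 6 = 6 + 2*V*j)
S(N(f(-2, -3), 5), 0)*(-1333) = 1*(-1333) = -1333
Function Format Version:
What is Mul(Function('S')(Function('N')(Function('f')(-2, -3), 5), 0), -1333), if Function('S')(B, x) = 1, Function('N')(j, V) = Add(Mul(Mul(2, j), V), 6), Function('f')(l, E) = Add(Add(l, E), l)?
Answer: -1333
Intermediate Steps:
Function('f')(l, E) = Add(E, Mul(2, l)) (Function('f')(l, E) = Add(Add(E, l), l) = Add(E, Mul(2, l)))
Function('N')(j, V) = Add(6, Mul(2, V, j)) (Function('N')(j, V) = Add(Mul(2, V, j), 6) = Add(6, Mul(2, V, j)))
Mul(Function('S')(Function('N')(Function('f')(-2, -3), 5), 0), -1333) = Mul(1, -1333) = -1333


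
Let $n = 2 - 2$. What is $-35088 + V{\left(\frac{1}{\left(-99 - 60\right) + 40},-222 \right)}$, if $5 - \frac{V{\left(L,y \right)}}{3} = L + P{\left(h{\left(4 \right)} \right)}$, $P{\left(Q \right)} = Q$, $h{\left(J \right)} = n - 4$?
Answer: $- \frac{4172256}{119} \approx -35061.0$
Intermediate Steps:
$n = 0$ ($n = 2 - 2 = 0$)
$h{\left(J \right)} = -4$ ($h{\left(J \right)} = 0 - 4 = -4$)
$V{\left(L,y \right)} = 27 - 3 L$ ($V{\left(L,y \right)} = 15 - 3 \left(L - 4\right) = 15 - 3 \left(-4 + L\right) = 15 - \left(-12 + 3 L\right) = 27 - 3 L$)
$-35088 + V{\left(\frac{1}{\left(-99 - 60\right) + 40},-222 \right)} = -35088 + \left(27 - \frac{3}{\left(-99 - 60\right) + 40}\right) = -35088 + \left(27 - \frac{3}{-159 + 40}\right) = -35088 + \left(27 - \frac{3}{-119}\right) = -35088 + \left(27 - - \frac{3}{119}\right) = -35088 + \left(27 + \frac{3}{119}\right) = -35088 + \frac{3216}{119} = - \frac{4172256}{119}$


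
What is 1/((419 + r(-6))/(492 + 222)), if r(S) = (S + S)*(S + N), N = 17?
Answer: 102/41 ≈ 2.4878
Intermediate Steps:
r(S) = 2*S*(17 + S) (r(S) = (S + S)*(S + 17) = (2*S)*(17 + S) = 2*S*(17 + S))
1/((419 + r(-6))/(492 + 222)) = 1/((419 + 2*(-6)*(17 - 6))/(492 + 222)) = 1/((419 + 2*(-6)*11)/714) = 1/((419 - 132)*(1/714)) = 1/(287*(1/714)) = 1/(41/102) = 102/41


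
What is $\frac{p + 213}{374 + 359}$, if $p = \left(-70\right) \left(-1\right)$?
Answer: $\frac{283}{733} \approx 0.38608$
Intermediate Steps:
$p = 70$
$\frac{p + 213}{374 + 359} = \frac{70 + 213}{374 + 359} = \frac{283}{733}$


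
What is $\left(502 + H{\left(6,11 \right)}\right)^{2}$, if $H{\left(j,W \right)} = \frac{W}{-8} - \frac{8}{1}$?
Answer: $\frac{15531481}{64} \approx 2.4268 \cdot 10^{5}$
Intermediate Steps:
$H{\left(j,W \right)} = -8 - \frac{W}{8}$ ($H{\left(j,W \right)} = W \left(- \frac{1}{8}\right) - 8 = - \frac{W}{8} - 8 = -8 - \frac{W}{8}$)
$\left(502 + H{\left(6,11 \right)}\right)^{2} = \left(502 - \frac{75}{8}\right)^{2} = \left(\frac{3941}{8}\right)^{2} = \frac{15531481}{64}$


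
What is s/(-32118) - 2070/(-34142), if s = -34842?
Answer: 104671652/91381063 ≈ 1.1454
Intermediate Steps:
s/(-32118) - 2070/(-34142) = -34842/(-32118) - 2070/(-34142) = -34842*(-1/32118) - 2070*(-1/34142) = 5807/5353 + 1035/17071 = 104671652/91381063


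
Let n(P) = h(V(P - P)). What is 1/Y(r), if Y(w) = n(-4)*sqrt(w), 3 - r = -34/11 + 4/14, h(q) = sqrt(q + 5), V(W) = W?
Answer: sqrt(172095)/2235 ≈ 0.18561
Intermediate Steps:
h(q) = sqrt(5 + q)
n(P) = sqrt(5) (n(P) = sqrt(5 + (P - P)) = sqrt(5 + 0) = sqrt(5))
r = 447/77 (r = 3 - (-34/11 + 4/14) = 3 - (-34*1/11 + 4*(1/14)) = 3 - (-34/11 + 2/7) = 3 - 1*(-216/77) = 3 + 216/77 = 447/77 ≈ 5.8052)
Y(w) = sqrt(5)*sqrt(w)
1/Y(r) = 1/(sqrt(5)*sqrt(447/77)) = 1/(sqrt(5)*(sqrt(34419)/77)) = 1/(sqrt(172095)/77) = sqrt(172095)/2235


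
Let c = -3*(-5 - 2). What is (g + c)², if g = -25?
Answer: 16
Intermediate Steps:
c = 21 (c = -3*(-7) = 21)
(g + c)² = (-25 + 21)² = (-4)² = 16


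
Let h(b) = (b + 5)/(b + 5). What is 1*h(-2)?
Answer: 1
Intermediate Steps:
h(b) = 1 (h(b) = (5 + b)/(5 + b) = 1)
1*h(-2) = 1*1 = 1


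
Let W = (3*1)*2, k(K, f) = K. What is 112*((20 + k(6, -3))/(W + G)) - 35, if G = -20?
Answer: -243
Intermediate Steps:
W = 6 (W = 3*2 = 6)
112*((20 + k(6, -3))/(W + G)) - 35 = 112*((20 + 6)/(6 - 20)) - 35 = 112*(26/(-14)) - 35 = 112*(26*(-1/14)) - 35 = 112*(-13/7) - 35 = -208 - 35 = -243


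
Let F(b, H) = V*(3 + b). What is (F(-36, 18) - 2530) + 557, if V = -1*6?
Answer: -1775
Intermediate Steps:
V = -6
F(b, H) = -18 - 6*b (F(b, H) = -6*(3 + b) = -18 - 6*b)
(F(-36, 18) - 2530) + 557 = ((-18 - 6*(-36)) - 2530) + 557 = ((-18 + 216) - 2530) + 557 = (198 - 2530) + 557 = -2332 + 557 = -1775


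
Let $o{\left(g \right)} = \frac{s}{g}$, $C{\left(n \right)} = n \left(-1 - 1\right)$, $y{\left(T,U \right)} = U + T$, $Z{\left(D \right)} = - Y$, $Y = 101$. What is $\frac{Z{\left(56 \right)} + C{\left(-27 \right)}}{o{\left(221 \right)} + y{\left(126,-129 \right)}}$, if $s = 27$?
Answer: $\frac{10387}{636} \approx 16.332$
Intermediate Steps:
$Z{\left(D \right)} = -101$ ($Z{\left(D \right)} = \left(-1\right) 101 = -101$)
$y{\left(T,U \right)} = T + U$
$C{\left(n \right)} = - 2 n$ ($C{\left(n \right)} = n \left(-2\right) = - 2 n$)
$o{\left(g \right)} = \frac{27}{g}$
$\frac{Z{\left(56 \right)} + C{\left(-27 \right)}}{o{\left(221 \right)} + y{\left(126,-129 \right)}} = \frac{-101 - -54}{\frac{27}{221} + \left(126 - 129\right)} = \frac{-101 + 54}{27 \cdot \frac{1}{221} - 3} = - \frac{47}{\frac{27}{221} - 3} = - \frac{47}{- \frac{636}{221}} = \left(-47\right) \left(- \frac{221}{636}\right) = \frac{10387}{636}$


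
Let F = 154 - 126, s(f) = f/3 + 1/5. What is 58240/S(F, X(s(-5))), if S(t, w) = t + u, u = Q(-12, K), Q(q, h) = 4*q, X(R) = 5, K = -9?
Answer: -2912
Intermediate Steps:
s(f) = ⅕ + f/3 (s(f) = f*(⅓) + 1*(⅕) = f/3 + ⅕ = ⅕ + f/3)
u = -48 (u = 4*(-12) = -48)
F = 28
S(t, w) = -48 + t (S(t, w) = t - 48 = -48 + t)
58240/S(F, X(s(-5))) = 58240/(-48 + 28) = 58240/(-20) = 58240*(-1/20) = -2912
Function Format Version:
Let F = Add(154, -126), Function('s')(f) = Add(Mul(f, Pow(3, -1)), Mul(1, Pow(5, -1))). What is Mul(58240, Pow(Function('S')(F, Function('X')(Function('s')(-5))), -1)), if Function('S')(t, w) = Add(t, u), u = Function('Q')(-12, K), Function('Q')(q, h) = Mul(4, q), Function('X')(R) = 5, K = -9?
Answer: -2912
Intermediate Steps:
Function('s')(f) = Add(Rational(1, 5), Mul(Rational(1, 3), f)) (Function('s')(f) = Add(Mul(f, Rational(1, 3)), Mul(1, Rational(1, 5))) = Add(Mul(Rational(1, 3), f), Rational(1, 5)) = Add(Rational(1, 5), Mul(Rational(1, 3), f)))
u = -48 (u = Mul(4, -12) = -48)
F = 28
Function('S')(t, w) = Add(-48, t) (Function('S')(t, w) = Add(t, -48) = Add(-48, t))
Mul(58240, Pow(Function('S')(F, Function('X')(Function('s')(-5))), -1)) = Mul(58240, Pow(Add(-48, 28), -1)) = Mul(58240, Pow(-20, -1)) = Mul(58240, Rational(-1, 20)) = -2912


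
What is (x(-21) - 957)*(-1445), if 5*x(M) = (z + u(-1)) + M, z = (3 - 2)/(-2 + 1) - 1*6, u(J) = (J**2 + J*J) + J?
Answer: 1390668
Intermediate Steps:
u(J) = J + 2*J**2 (u(J) = (J**2 + J**2) + J = 2*J**2 + J = J + 2*J**2)
z = -7 (z = 1/(-1) - 6 = 1*(-1) - 6 = -1 - 6 = -7)
x(M) = -6/5 + M/5 (x(M) = ((-7 - (1 + 2*(-1))) + M)/5 = ((-7 - (1 - 2)) + M)/5 = ((-7 - 1*(-1)) + M)/5 = ((-7 + 1) + M)/5 = (-6 + M)/5 = -6/5 + M/5)
(x(-21) - 957)*(-1445) = ((-6/5 + (1/5)*(-21)) - 957)*(-1445) = ((-6/5 - 21/5) - 957)*(-1445) = (-27/5 - 957)*(-1445) = -4812/5*(-1445) = 1390668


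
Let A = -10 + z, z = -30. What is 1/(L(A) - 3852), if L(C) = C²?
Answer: -1/2252 ≈ -0.00044405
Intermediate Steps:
A = -40 (A = -10 - 30 = -40)
1/(L(A) - 3852) = 1/((-40)² - 3852) = 1/(1600 - 3852) = 1/(-2252) = -1/2252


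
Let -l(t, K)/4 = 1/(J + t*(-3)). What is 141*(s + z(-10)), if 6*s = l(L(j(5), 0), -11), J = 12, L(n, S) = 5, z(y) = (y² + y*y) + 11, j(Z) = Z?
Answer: 89347/3 ≈ 29782.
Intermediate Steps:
z(y) = 11 + 2*y² (z(y) = (y² + y²) + 11 = 2*y² + 11 = 11 + 2*y²)
l(t, K) = -4/(12 - 3*t) (l(t, K) = -4/(12 + t*(-3)) = -4/(12 - 3*t))
s = 2/9 (s = (4/(3*(-4 + 5)))/6 = ((4/3)/1)/6 = ((4/3)*1)/6 = (⅙)*(4/3) = 2/9 ≈ 0.22222)
141*(s + z(-10)) = 141*(2/9 + (11 + 2*(-10)²)) = 141*(2/9 + (11 + 2*100)) = 141*(2/9 + (11 + 200)) = 141*(2/9 + 211) = 141*(1901/9) = 89347/3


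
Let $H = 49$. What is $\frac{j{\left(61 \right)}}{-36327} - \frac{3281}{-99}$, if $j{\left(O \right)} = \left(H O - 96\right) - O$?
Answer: $\frac{39636173}{1198791} \approx 33.063$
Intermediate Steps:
$j{\left(O \right)} = -96 + 48 O$ ($j{\left(O \right)} = \left(49 O - 96\right) - O = \left(-96 + 49 O\right) - O = -96 + 48 O$)
$\frac{j{\left(61 \right)}}{-36327} - \frac{3281}{-99} = \frac{-96 + 48 \cdot 61}{-36327} - \frac{3281}{-99} = \left(-96 + 2928\right) \left(- \frac{1}{36327}\right) - - \frac{3281}{99} = 2832 \left(- \frac{1}{36327}\right) + \frac{3281}{99} = - \frac{944}{12109} + \frac{3281}{99} = \frac{39636173}{1198791}$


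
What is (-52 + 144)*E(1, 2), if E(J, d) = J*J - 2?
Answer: -92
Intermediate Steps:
E(J, d) = -2 + J**2 (E(J, d) = J**2 - 2 = -2 + J**2)
(-52 + 144)*E(1, 2) = (-52 + 144)*(-2 + 1**2) = 92*(-2 + 1) = 92*(-1) = -92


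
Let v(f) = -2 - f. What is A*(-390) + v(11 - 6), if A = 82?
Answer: -31987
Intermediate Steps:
A*(-390) + v(11 - 6) = 82*(-390) + (-2 - (11 - 6)) = -31980 + (-2 - 1*5) = -31980 + (-2 - 5) = -31980 - 7 = -31987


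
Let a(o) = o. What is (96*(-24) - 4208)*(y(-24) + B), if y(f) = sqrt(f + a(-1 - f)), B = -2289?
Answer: 14905968 - 6512*I ≈ 1.4906e+7 - 6512.0*I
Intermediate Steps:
y(f) = I (y(f) = sqrt(f + (-1 - f)) = sqrt(-1) = I)
(96*(-24) - 4208)*(y(-24) + B) = (96*(-24) - 4208)*(I - 2289) = (-2304 - 4208)*(-2289 + I) = -6512*(-2289 + I) = 14905968 - 6512*I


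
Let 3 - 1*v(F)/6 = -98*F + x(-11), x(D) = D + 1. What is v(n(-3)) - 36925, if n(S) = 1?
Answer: -36259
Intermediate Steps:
x(D) = 1 + D
v(F) = 78 + 588*F (v(F) = 18 - 6*(-98*F + (1 - 11)) = 18 - 6*(-98*F - 10) = 18 - 6*(-10 - 98*F) = 18 + (60 + 588*F) = 78 + 588*F)
v(n(-3)) - 36925 = (78 + 588*1) - 36925 = (78 + 588) - 36925 = 666 - 36925 = -36259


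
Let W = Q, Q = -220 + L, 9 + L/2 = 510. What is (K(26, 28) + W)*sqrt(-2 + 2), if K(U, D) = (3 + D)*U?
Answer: 0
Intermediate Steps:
L = 1002 (L = -18 + 2*510 = -18 + 1020 = 1002)
K(U, D) = U*(3 + D)
Q = 782 (Q = -220 + 1002 = 782)
W = 782
(K(26, 28) + W)*sqrt(-2 + 2) = (26*(3 + 28) + 782)*sqrt(-2 + 2) = (26*31 + 782)*sqrt(0) = (806 + 782)*0 = 1588*0 = 0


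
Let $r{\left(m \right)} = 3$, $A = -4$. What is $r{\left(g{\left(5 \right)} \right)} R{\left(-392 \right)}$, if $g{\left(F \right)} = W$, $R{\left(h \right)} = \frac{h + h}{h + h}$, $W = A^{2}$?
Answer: $3$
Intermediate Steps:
$W = 16$ ($W = \left(-4\right)^{2} = 16$)
$R{\left(h \right)} = 1$ ($R{\left(h \right)} = \frac{2 h}{2 h} = 2 h \frac{1}{2 h} = 1$)
$g{\left(F \right)} = 16$
$r{\left(g{\left(5 \right)} \right)} R{\left(-392 \right)} = 3 \cdot 1 = 3$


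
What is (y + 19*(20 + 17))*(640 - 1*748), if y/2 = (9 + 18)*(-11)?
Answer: -11772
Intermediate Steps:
y = -594 (y = 2*((9 + 18)*(-11)) = 2*(27*(-11)) = 2*(-297) = -594)
(y + 19*(20 + 17))*(640 - 1*748) = (-594 + 19*(20 + 17))*(640 - 1*748) = (-594 + 19*37)*(640 - 748) = (-594 + 703)*(-108) = 109*(-108) = -11772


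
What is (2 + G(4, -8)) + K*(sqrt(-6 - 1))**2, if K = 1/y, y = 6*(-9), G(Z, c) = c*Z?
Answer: -1613/54 ≈ -29.870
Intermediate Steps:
G(Z, c) = Z*c
y = -54
K = -1/54 (K = 1/(-54) = -1/54 ≈ -0.018519)
(2 + G(4, -8)) + K*(sqrt(-6 - 1))**2 = (2 + 4*(-8)) - (sqrt(-6 - 1))**2/54 = (2 - 32) - (sqrt(-7))**2/54 = -30 - (I*sqrt(7))**2/54 = -30 - 1/54*(-7) = -30 + 7/54 = -1613/54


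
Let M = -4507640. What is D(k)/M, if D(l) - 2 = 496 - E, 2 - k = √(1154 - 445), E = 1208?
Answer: 71/450764 ≈ 0.00015751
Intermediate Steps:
k = 2 - √709 (k = 2 - √(1154 - 445) = 2 - √709 ≈ -24.627)
D(l) = -710 (D(l) = 2 + (496 - 1*1208) = 2 + (496 - 1208) = 2 - 712 = -710)
D(k)/M = -710/(-4507640) = -710*(-1/4507640) = 71/450764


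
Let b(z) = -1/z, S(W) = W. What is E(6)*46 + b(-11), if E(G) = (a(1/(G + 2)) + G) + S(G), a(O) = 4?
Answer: 8097/11 ≈ 736.09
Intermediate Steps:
E(G) = 4 + 2*G (E(G) = (4 + G) + G = 4 + 2*G)
E(6)*46 + b(-11) = (4 + 2*6)*46 - 1/(-11) = (4 + 12)*46 - 1*(-1/11) = 16*46 + 1/11 = 736 + 1/11 = 8097/11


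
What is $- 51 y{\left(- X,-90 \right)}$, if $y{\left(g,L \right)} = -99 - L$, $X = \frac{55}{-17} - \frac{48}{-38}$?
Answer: $459$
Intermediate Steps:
$X = - \frac{637}{323}$ ($X = 55 \left(- \frac{1}{17}\right) - - \frac{24}{19} = - \frac{55}{17} + \frac{24}{19} = - \frac{637}{323} \approx -1.9721$)
$- 51 y{\left(- X,-90 \right)} = - 51 \left(-99 - -90\right) = - 51 \left(-99 + 90\right) = \left(-51\right) \left(-9\right) = 459$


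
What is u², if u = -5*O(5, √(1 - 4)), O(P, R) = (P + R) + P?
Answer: 2425 + 500*I*√3 ≈ 2425.0 + 866.03*I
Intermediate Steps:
O(P, R) = R + 2*P
u = -50 - 5*I*√3 (u = -5*(√(1 - 4) + 2*5) = -5*(√(-3) + 10) = -5*(I*√3 + 10) = -5*(10 + I*√3) = -50 - 5*I*√3 ≈ -50.0 - 8.6602*I)
u² = (-50 - 5*I*√3)²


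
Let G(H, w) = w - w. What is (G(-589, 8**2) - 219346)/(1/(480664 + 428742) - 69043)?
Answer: 199474568476/62788118457 ≈ 3.1769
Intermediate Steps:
G(H, w) = 0
(G(-589, 8**2) - 219346)/(1/(480664 + 428742) - 69043) = (0 - 219346)/(1/(480664 + 428742) - 69043) = -219346/(1/909406 - 69043) = -219346/(-62788118457/909406) = -219346*(-909406/62788118457) = 199474568476/62788118457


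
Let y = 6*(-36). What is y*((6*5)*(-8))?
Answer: 51840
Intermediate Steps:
y = -216
y*((6*5)*(-8)) = -216*6*5*(-8) = -6480*(-8) = -216*(-240) = 51840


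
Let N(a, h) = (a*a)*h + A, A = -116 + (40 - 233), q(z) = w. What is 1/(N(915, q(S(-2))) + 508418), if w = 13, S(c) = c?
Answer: 1/11392034 ≈ 8.7781e-8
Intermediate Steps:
q(z) = 13
A = -309 (A = -116 - 193 = -309)
N(a, h) = -309 + h*a² (N(a, h) = (a*a)*h - 309 = a²*h - 309 = h*a² - 309 = -309 + h*a²)
1/(N(915, q(S(-2))) + 508418) = 1/((-309 + 13*915²) + 508418) = 1/((-309 + 13*837225) + 508418) = 1/((-309 + 10883925) + 508418) = 1/(10883616 + 508418) = 1/11392034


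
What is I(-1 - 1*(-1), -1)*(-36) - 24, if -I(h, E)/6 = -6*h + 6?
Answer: 1272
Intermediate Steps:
I(h, E) = -36 + 36*h (I(h, E) = -6*(-6*h + 6) = -6*(6 - 6*h) = -36 + 36*h)
I(-1 - 1*(-1), -1)*(-36) - 24 = (-36 + 36*(-1 - 1*(-1)))*(-36) - 24 = (-36 + 36*(-1 + 1))*(-36) - 24 = (-36 + 36*0)*(-36) - 24 = (-36 + 0)*(-36) - 24 = -36*(-36) - 24 = 1296 - 24 = 1272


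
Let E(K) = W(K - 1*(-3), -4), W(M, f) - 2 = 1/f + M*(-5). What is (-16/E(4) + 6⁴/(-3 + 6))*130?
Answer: 7477600/133 ≈ 56223.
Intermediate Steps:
W(M, f) = 2 + 1/f - 5*M (W(M, f) = 2 + (1/f + M*(-5)) = 2 + (1/f - 5*M) = 2 + 1/f - 5*M)
E(K) = -53/4 - 5*K (E(K) = 2 + 1/(-4) - 5*(K - 1*(-3)) = 2 - ¼ - 5*(K + 3) = 2 - ¼ - 5*(3 + K) = 2 - ¼ + (-15 - 5*K) = -53/4 - 5*K)
(-16/E(4) + 6⁴/(-3 + 6))*130 = (-16/(-53/4 - 5*4) + 6⁴/(-3 + 6))*130 = (-16/(-53/4 - 20) + 1296/3)*130 = (-16/(-133/4) + 1296*(⅓))*130 = (-16*(-4/133) + 432)*130 = (64/133 + 432)*130 = (57520/133)*130 = 7477600/133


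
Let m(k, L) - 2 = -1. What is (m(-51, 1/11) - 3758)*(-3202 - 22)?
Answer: 12112568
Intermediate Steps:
m(k, L) = 1 (m(k, L) = 2 - 1 = 1)
(m(-51, 1/11) - 3758)*(-3202 - 22) = (1 - 3758)*(-3202 - 22) = -3757*(-3224) = 12112568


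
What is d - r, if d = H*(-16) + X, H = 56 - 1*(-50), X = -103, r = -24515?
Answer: 22716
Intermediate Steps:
H = 106 (H = 56 + 50 = 106)
d = -1799 (d = 106*(-16) - 103 = -1696 - 103 = -1799)
d - r = -1799 - 1*(-24515) = -1799 + 24515 = 22716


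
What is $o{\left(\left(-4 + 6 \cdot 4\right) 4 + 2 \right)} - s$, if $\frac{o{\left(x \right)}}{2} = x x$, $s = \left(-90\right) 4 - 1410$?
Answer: $15218$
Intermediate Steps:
$s = -1770$ ($s = -360 - 1410 = -1770$)
$o{\left(x \right)} = 2 x^{2}$ ($o{\left(x \right)} = 2 x x = 2 x^{2}$)
$o{\left(\left(-4 + 6 \cdot 4\right) 4 + 2 \right)} - s = 2 \left(\left(-4 + 6 \cdot 4\right) 4 + 2\right)^{2} - -1770 = 2 \left(\left(-4 + 24\right) 4 + 2\right)^{2} + 1770 = 2 \left(20 \cdot 4 + 2\right)^{2} + 1770 = 2 \left(80 + 2\right)^{2} + 1770 = 2 \cdot 82^{2} + 1770 = 2 \cdot 6724 + 1770 = 13448 + 1770 = 15218$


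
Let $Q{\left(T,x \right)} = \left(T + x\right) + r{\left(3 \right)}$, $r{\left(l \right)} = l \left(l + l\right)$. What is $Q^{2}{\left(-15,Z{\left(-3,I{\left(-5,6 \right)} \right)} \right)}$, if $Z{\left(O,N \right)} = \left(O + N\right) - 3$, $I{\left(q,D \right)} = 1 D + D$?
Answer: $81$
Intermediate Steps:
$r{\left(l \right)} = 2 l^{2}$ ($r{\left(l \right)} = l 2 l = 2 l^{2}$)
$I{\left(q,D \right)} = 2 D$ ($I{\left(q,D \right)} = D + D = 2 D$)
$Z{\left(O,N \right)} = -3 + N + O$ ($Z{\left(O,N \right)} = \left(N + O\right) - 3 = -3 + N + O$)
$Q{\left(T,x \right)} = 18 + T + x$ ($Q{\left(T,x \right)} = \left(T + x\right) + 2 \cdot 3^{2} = \left(T + x\right) + 2 \cdot 9 = \left(T + x\right) + 18 = 18 + T + x$)
$Q^{2}{\left(-15,Z{\left(-3,I{\left(-5,6 \right)} \right)} \right)} = \left(18 - 15 - -6\right)^{2} = \left(18 - 15 + 6\right)^{2} = 9^{2} = 81$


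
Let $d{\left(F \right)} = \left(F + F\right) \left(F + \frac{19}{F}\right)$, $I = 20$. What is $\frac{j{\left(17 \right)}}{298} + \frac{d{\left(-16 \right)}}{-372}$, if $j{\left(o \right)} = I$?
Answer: $- \frac{39115}{27714} \approx -1.4114$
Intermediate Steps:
$j{\left(o \right)} = 20$
$d{\left(F \right)} = 2 F \left(F + \frac{19}{F}\right)$
$\frac{j{\left(17 \right)}}{298} + \frac{d{\left(-16 \right)}}{-372} = \frac{20}{298} + \frac{38 + 2 \left(-16\right)^{2}}{-372} = 20 \cdot \frac{1}{298} + \left(38 + 2 \cdot 256\right) \left(- \frac{1}{372}\right) = \frac{10}{149} + \left(38 + 512\right) \left(- \frac{1}{372}\right) = \frac{10}{149} + 550 \left(- \frac{1}{372}\right) = \frac{10}{149} - \frac{275}{186} = - \frac{39115}{27714}$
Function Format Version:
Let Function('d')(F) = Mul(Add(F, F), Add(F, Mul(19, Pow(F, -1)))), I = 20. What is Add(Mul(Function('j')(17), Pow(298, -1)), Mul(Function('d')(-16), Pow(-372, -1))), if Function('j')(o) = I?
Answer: Rational(-39115, 27714) ≈ -1.4114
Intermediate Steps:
Function('j')(o) = 20
Function('d')(F) = Mul(2, F, Add(F, Mul(19, Pow(F, -1)))) (Function('d')(F) = Mul(Mul(2, F), Add(F, Mul(19, Pow(F, -1)))) = Mul(2, F, Add(F, Mul(19, Pow(F, -1)))))
Add(Mul(Function('j')(17), Pow(298, -1)), Mul(Function('d')(-16), Pow(-372, -1))) = Add(Mul(20, Pow(298, -1)), Mul(Add(38, Mul(2, Pow(-16, 2))), Pow(-372, -1))) = Add(Mul(20, Rational(1, 298)), Mul(Add(38, Mul(2, 256)), Rational(-1, 372))) = Add(Rational(10, 149), Mul(Add(38, 512), Rational(-1, 372))) = Add(Rational(10, 149), Mul(550, Rational(-1, 372))) = Add(Rational(10, 149), Rational(-275, 186)) = Rational(-39115, 27714)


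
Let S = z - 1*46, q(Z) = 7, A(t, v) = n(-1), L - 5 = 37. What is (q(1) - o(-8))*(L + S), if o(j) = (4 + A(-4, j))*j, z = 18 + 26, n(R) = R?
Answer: 1240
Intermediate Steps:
L = 42 (L = 5 + 37 = 42)
A(t, v) = -1
z = 44
S = -2 (S = 44 - 1*46 = 44 - 46 = -2)
o(j) = 3*j (o(j) = (4 - 1)*j = 3*j)
(q(1) - o(-8))*(L + S) = (7 - 3*(-8))*(42 - 2) = (7 - 1*(-24))*40 = (7 + 24)*40 = 31*40 = 1240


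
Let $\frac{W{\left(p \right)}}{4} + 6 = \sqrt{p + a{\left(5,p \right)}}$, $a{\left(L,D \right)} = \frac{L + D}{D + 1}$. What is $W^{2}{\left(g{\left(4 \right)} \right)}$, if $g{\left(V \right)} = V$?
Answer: $\frac{3344}{5} - \frac{192 \sqrt{145}}{5} \approx 206.4$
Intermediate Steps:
$a{\left(L,D \right)} = \frac{D + L}{1 + D}$
$W{\left(p \right)} = -24 + 4 \sqrt{p + \frac{5 + p}{1 + p}}$ ($W{\left(p \right)} = -24 + 4 \sqrt{p + \frac{p + 5}{1 + p}} = -24 + 4 \sqrt{p + \frac{5 + p}{1 + p}}$)
$W^{2}{\left(g{\left(4 \right)} \right)} = \left(-24 + 4 \sqrt{\frac{5 + 4 + 4 \left(1 + 4\right)}{1 + 4}}\right)^{2} = \left(-24 + 4 \sqrt{\frac{5 + 4 + 4 \cdot 5}{5}}\right)^{2} = \left(-24 + 4 \sqrt{\frac{5 + 4 + 20}{5}}\right)^{2} = \left(-24 + 4 \sqrt{\frac{1}{5} \cdot 29}\right)^{2} = \left(-24 + 4 \sqrt{\frac{29}{5}}\right)^{2} = \left(-24 + 4 \frac{\sqrt{145}}{5}\right)^{2} = \left(-24 + \frac{4 \sqrt{145}}{5}\right)^{2}$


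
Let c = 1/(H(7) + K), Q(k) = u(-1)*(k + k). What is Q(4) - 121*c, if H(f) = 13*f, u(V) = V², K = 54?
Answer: 1039/145 ≈ 7.1655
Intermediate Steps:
Q(k) = 2*k (Q(k) = (-1)²*(k + k) = 1*(2*k) = 2*k)
c = 1/145 (c = 1/(13*7 + 54) = 1/(91 + 54) = 1/145 ≈ 0.0068966)
Q(4) - 121*c = 2*4 - 121*1/145 = 8 - 121/145 = 1039/145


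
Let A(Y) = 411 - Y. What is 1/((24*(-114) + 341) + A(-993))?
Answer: -1/991 ≈ -0.0010091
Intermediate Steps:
1/((24*(-114) + 341) + A(-993)) = 1/((24*(-114) + 341) + (411 - 1*(-993))) = 1/((-2736 + 341) + (411 + 993)) = 1/(-2395 + 1404) = 1/(-991) = -1/991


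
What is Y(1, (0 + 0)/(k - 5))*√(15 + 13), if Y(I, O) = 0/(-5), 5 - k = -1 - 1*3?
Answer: 0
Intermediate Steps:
k = 9 (k = 5 - (-1 - 1*3) = 5 - (-1 - 3) = 5 - 1*(-4) = 5 + 4 = 9)
Y(I, O) = 0 (Y(I, O) = 0*(-⅕) = 0)
Y(1, (0 + 0)/(k - 5))*√(15 + 13) = 0*√(15 + 13) = 0*√28 = 0*(2*√7) = 0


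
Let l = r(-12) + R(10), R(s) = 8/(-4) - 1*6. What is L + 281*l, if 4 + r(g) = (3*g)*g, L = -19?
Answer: 118001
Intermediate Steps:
R(s) = -8 (R(s) = 8*(-1/4) - 6 = -2 - 6 = -8)
r(g) = -4 + 3*g**2 (r(g) = -4 + (3*g)*g = -4 + 3*g**2)
l = 420 (l = (-4 + 3*(-12)**2) - 8 = (-4 + 3*144) - 8 = (-4 + 432) - 8 = 428 - 8 = 420)
L + 281*l = -19 + 281*420 = -19 + 118020 = 118001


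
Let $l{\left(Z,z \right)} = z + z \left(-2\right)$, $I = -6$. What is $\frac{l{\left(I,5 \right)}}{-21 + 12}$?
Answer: $\frac{5}{9} \approx 0.55556$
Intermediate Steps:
$l{\left(Z,z \right)} = - z$ ($l{\left(Z,z \right)} = z - 2 z = - z$)
$\frac{l{\left(I,5 \right)}}{-21 + 12} = \frac{\left(-1\right) 5}{-21 + 12} = \frac{1}{-9} \left(-5\right) = \left(- \frac{1}{9}\right) \left(-5\right) = \frac{5}{9}$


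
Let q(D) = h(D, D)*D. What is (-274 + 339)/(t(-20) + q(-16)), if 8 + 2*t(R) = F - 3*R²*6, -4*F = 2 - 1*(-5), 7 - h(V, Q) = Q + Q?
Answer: -520/33831 ≈ -0.015371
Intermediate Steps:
h(V, Q) = 7 - 2*Q (h(V, Q) = 7 - (Q + Q) = 7 - 2*Q)
F = -7/4 (F = -(2 - 1*(-5))/4 = -(2 + 5)/4 = -¼*7 = -7/4 ≈ -1.7500)
q(D) = D*(7 - 2*D) (q(D) = (7 - 2*D)*D = D*(7 - 2*D))
t(R) = -39/8 - 9*R² (t(R) = -4 + (-7/4 - 3*R²*6)/2 = -4 + (-7/4 - 18*R²)/2 = -4 + (-7/8 - 9*R²) = -39/8 - 9*R²)
(-274 + 339)/(t(-20) + q(-16)) = (-274 + 339)/((-39/8 - 9*(-20)²) - 16*(7 - 2*(-16))) = 65/((-39/8 - 9*400) - 16*(7 + 32)) = 65/((-39/8 - 3600) - 16*39) = 65/(-28839/8 - 624) = 65/(-33831/8) = 65*(-8/33831) = -520/33831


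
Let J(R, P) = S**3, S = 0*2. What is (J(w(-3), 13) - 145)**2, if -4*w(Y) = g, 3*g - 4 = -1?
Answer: 21025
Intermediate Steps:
S = 0
g = 1 (g = 4/3 + (1/3)*(-1) = 4/3 - 1/3 = 1)
w(Y) = -1/4 (w(Y) = -1/4*1 = -1/4)
J(R, P) = 0 (J(R, P) = 0**3 = 0)
(J(w(-3), 13) - 145)**2 = (0 - 145)**2 = (-145)**2 = 21025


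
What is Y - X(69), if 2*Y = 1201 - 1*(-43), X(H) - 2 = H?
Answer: 551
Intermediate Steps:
X(H) = 2 + H
Y = 622 (Y = (1201 - 1*(-43))/2 = (1201 + 43)/2 = (1/2)*1244 = 622)
Y - X(69) = 622 - (2 + 69) = 622 - 1*71 = 622 - 71 = 551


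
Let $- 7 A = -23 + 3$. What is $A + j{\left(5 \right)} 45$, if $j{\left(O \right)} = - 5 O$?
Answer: $- \frac{7855}{7} \approx -1122.1$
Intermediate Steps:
$A = \frac{20}{7}$ ($A = - \frac{-23 + 3}{7} = \left(- \frac{1}{7}\right) \left(-20\right) = \frac{20}{7} \approx 2.8571$)
$A + j{\left(5 \right)} 45 = \frac{20}{7} + \left(-5\right) 5 \cdot 45 = \frac{20}{7} - 1125 = - \frac{7855}{7}$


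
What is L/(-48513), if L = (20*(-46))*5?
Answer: 4600/48513 ≈ 0.094820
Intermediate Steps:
L = -4600 (L = -920*5 = -4600)
L/(-48513) = -4600/(-48513) = -4600*(-1/48513) = 4600/48513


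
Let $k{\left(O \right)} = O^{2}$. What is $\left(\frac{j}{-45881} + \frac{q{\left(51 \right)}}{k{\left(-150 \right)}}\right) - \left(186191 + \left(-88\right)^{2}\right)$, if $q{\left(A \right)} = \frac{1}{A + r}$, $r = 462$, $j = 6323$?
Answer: $- \frac{102704450034419119}{529581442500} \approx -1.9394 \cdot 10^{5}$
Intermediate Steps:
$q{\left(A \right)} = \frac{1}{462 + A}$ ($q{\left(A \right)} = \frac{1}{A + 462} = \frac{1}{462 + A}$)
$\left(\frac{j}{-45881} + \frac{q{\left(51 \right)}}{k{\left(-150 \right)}}\right) - \left(186191 + \left(-88\right)^{2}\right) = \left(\frac{6323}{-45881} + \frac{1}{\left(462 + 51\right) \left(-150\right)^{2}}\right) - \left(186191 + \left(-88\right)^{2}\right) = \left(6323 \left(- \frac{1}{45881}\right) + \frac{1}{513 \cdot 22500}\right) - \left(186191 + 7744\right) = \left(- \frac{6323}{45881} + \frac{1}{513} \cdot \frac{1}{22500}\right) - 193935 = \left(- \frac{6323}{45881} + \frac{1}{11542500}\right) - 193935 = - \frac{72983181619}{529581442500} - 193935 = - \frac{102704450034419119}{529581442500}$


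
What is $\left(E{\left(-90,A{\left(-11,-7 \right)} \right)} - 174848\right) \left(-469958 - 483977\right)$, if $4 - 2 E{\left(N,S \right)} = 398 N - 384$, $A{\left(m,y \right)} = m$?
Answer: $149523587640$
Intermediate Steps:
$E{\left(N,S \right)} = 194 - 199 N$ ($E{\left(N,S \right)} = 2 - \frac{398 N - 384}{2} = 2 - \frac{-384 + 398 N}{2} = 2 - \left(-192 + 199 N\right) = 194 - 199 N$)
$\left(E{\left(-90,A{\left(-11,-7 \right)} \right)} - 174848\right) \left(-469958 - 483977\right) = \left(\left(194 - -17910\right) - 174848\right) \left(-469958 - 483977\right) = \left(\left(194 + 17910\right) - 174848\right) \left(-953935\right) = \left(18104 - 174848\right) \left(-953935\right) = \left(-156744\right) \left(-953935\right) = 149523587640$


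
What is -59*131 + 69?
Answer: -7660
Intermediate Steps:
-59*131 + 69 = -7729 + 69 = -7660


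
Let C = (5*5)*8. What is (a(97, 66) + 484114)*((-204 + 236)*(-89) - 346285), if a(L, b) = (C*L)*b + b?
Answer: -616073109140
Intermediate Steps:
C = 200 (C = 25*8 = 200)
a(L, b) = b + 200*L*b (a(L, b) = (200*L)*b + b = 200*L*b + b = b + 200*L*b)
(a(97, 66) + 484114)*((-204 + 236)*(-89) - 346285) = (66*(1 + 200*97) + 484114)*((-204 + 236)*(-89) - 346285) = (66*(1 + 19400) + 484114)*(32*(-89) - 346285) = (66*19401 + 484114)*(-2848 - 346285) = (1280466 + 484114)*(-349133) = 1764580*(-349133) = -616073109140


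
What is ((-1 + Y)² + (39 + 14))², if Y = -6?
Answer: 10404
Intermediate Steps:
((-1 + Y)² + (39 + 14))² = ((-1 - 6)² + (39 + 14))² = ((-7)² + 53)² = (49 + 53)² = 102² = 10404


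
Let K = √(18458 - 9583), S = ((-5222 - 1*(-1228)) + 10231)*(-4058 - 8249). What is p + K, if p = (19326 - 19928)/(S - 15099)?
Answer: 43/5483847 + 5*√355 ≈ 94.207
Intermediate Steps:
S = -76758759 (S = ((-5222 + 1228) + 10231)*(-12307) = (-3994 + 10231)*(-12307) = 6237*(-12307) = -76758759)
K = 5*√355 (K = √8875 = 5*√355 ≈ 94.207)
p = 43/5483847 (p = (19326 - 19928)/(-76758759 - 15099) = -602/(-76773858) = -602*(-1/76773858) = 43/5483847 ≈ 7.8412e-6)
p + K = 43/5483847 + 5*√355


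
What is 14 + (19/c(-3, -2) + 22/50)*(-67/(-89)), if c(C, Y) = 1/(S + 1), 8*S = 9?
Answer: 796121/17800 ≈ 44.726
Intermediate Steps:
S = 9/8 (S = (1/8)*9 = 9/8 ≈ 1.1250)
c(C, Y) = 8/17 (c(C, Y) = 1/(9/8 + 1) = 1/(17/8) = 8/17)
14 + (19/c(-3, -2) + 22/50)*(-67/(-89)) = 14 + (19/(8/17) + 22/50)*(-67/(-89)) = 14 + (19*(17/8) + 22*(1/50))*(-67*(-1/89)) = 14 + (323/8 + 11/25)*(67/89) = 14 + (8163/200)*(67/89) = 14 + 546921/17800 = 796121/17800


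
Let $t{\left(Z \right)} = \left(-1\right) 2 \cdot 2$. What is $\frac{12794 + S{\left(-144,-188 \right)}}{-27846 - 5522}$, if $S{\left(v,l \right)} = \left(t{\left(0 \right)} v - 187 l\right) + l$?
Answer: $- \frac{24169}{16684} \approx -1.4486$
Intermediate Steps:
$t{\left(Z \right)} = -4$ ($t{\left(Z \right)} = \left(-2\right) 2 = -4$)
$S{\left(v,l \right)} = - 186 l - 4 v$ ($S{\left(v,l \right)} = \left(- 4 v - 187 l\right) + l = \left(- 187 l - 4 v\right) + l = - 186 l - 4 v$)
$\frac{12794 + S{\left(-144,-188 \right)}}{-27846 - 5522} = \frac{12794 - -35544}{-27846 - 5522} = \frac{12794 + \left(34968 + 576\right)}{-33368} = \left(12794 + 35544\right) \left(- \frac{1}{33368}\right) = 48338 \left(- \frac{1}{33368}\right) = - \frac{24169}{16684}$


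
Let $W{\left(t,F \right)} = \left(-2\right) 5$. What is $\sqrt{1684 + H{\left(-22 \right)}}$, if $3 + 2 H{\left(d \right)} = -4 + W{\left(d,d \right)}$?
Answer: $\frac{\sqrt{6702}}{2} \approx 40.933$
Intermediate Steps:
$W{\left(t,F \right)} = -10$
$H{\left(d \right)} = - \frac{17}{2}$ ($H{\left(d \right)} = - \frac{3}{2} + \frac{-4 - 10}{2} = - \frac{3}{2} + \frac{1}{2} \left(-14\right) = - \frac{3}{2} - 7 = - \frac{17}{2}$)
$\sqrt{1684 + H{\left(-22 \right)}} = \sqrt{1684 - \frac{17}{2}} = \sqrt{\frac{3351}{2}} = \frac{\sqrt{6702}}{2}$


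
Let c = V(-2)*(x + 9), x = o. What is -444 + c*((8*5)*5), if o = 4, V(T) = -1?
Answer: -3044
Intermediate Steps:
x = 4
c = -13 (c = -(4 + 9) = -1*13 = -13)
-444 + c*((8*5)*5) = -444 - 13*8*5*5 = -444 - 520*5 = -444 - 13*200 = -444 - 2600 = -3044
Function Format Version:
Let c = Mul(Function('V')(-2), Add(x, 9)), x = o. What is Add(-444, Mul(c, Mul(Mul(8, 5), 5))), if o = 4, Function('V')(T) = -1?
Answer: -3044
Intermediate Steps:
x = 4
c = -13 (c = Mul(-1, Add(4, 9)) = Mul(-1, 13) = -13)
Add(-444, Mul(c, Mul(Mul(8, 5), 5))) = Add(-444, Mul(-13, Mul(Mul(8, 5), 5))) = Add(-444, Mul(-13, Mul(40, 5))) = Add(-444, Mul(-13, 200)) = Add(-444, -2600) = -3044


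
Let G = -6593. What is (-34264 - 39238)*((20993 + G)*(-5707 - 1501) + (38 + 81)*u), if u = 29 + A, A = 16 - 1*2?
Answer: 7628778680666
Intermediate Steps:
A = 14 (A = 16 - 2 = 14)
u = 43 (u = 29 + 14 = 43)
(-34264 - 39238)*((20993 + G)*(-5707 - 1501) + (38 + 81)*u) = (-34264 - 39238)*((20993 - 6593)*(-5707 - 1501) + (38 + 81)*43) = -73502*(14400*(-7208) + 119*43) = -73502*(-103795200 + 5117) = -73502*(-103790083) = 7628778680666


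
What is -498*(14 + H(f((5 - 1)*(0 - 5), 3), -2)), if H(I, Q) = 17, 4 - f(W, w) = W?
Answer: -15438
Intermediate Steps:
f(W, w) = 4 - W
-498*(14 + H(f((5 - 1)*(0 - 5), 3), -2)) = -498*(14 + 17) = -498*31 = -15438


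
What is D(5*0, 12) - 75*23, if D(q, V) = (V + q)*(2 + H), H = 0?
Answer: -1701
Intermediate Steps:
D(q, V) = 2*V + 2*q (D(q, V) = (V + q)*(2 + 0) = (V + q)*2 = 2*V + 2*q)
D(5*0, 12) - 75*23 = (2*12 + 2*(5*0)) - 75*23 = (24 + 2*0) - 1725 = (24 + 0) - 1725 = 24 - 1725 = -1701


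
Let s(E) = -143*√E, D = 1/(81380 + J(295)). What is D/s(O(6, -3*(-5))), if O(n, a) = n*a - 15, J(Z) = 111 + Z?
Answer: -√3/175430970 ≈ -9.8731e-9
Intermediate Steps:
O(n, a) = -15 + a*n (O(n, a) = a*n - 15 = -15 + a*n)
D = 1/81786 (D = 1/(81380 + (111 + 295)) = 1/(81380 + 406) = 1/81786 ≈ 1.2227e-5)
D/s(O(6, -3*(-5))) = 1/(81786*((-143*√(-15 - 3*(-5)*6)))) = 1/(81786*((-143*√(-15 + 15*6)))) = 1/(81786*((-143*√(-15 + 90)))) = 1/(81786*((-715*√3))) = (-√3/2145)/81786 = -√3/175430970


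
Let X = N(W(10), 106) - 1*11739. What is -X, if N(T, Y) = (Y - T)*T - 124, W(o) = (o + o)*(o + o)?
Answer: 129463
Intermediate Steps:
W(o) = 4*o² (W(o) = (2*o)*(2*o) = 4*o²)
N(T, Y) = -124 + T*(Y - T) (N(T, Y) = T*(Y - T) - 124 = -124 + T*(Y - T))
X = -129463 (X = (-124 - (4*10²)² + (4*10²)*106) - 1*11739 = (-124 - (4*100)² + (4*100)*106) - 11739 = (-124 - 1*400² + 400*106) - 11739 = (-124 - 1*160000 + 42400) - 11739 = (-124 - 160000 + 42400) - 11739 = -117724 - 11739 = -129463)
-X = -1*(-129463) = 129463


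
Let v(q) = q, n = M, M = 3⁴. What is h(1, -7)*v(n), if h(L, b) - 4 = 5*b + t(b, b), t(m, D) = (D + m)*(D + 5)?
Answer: -243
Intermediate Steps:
M = 81
t(m, D) = (5 + D)*(D + m) (t(m, D) = (D + m)*(5 + D) = (5 + D)*(D + m))
h(L, b) = 4 + 2*b² + 15*b (h(L, b) = 4 + (5*b + (b² + 5*b + 5*b + b*b)) = 4 + (5*b + (b² + 5*b + 5*b + b²)) = 4 + (5*b + (2*b² + 10*b)) = 4 + (2*b² + 15*b) = 4 + 2*b² + 15*b)
n = 81
h(1, -7)*v(n) = (4 + 2*(-7)² + 15*(-7))*81 = (4 + 2*49 - 105)*81 = (4 + 98 - 105)*81 = -3*81 = -243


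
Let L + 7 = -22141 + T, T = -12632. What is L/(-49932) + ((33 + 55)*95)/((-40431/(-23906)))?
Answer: 831710342275/168233391 ≈ 4943.8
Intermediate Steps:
L = -34780 (L = -7 + (-22141 - 12632) = -7 - 34773 = -34780)
L/(-49932) + ((33 + 55)*95)/((-40431/(-23906))) = -34780/(-49932) + ((33 + 55)*95)/((-40431/(-23906))) = -34780*(-1/49932) + (88*95)/((-40431*(-1/23906))) = 8695/12483 + 8360/(40431/23906) = 8695/12483 + 8360*(23906/40431) = 8695/12483 + 199854160/40431 = 831710342275/168233391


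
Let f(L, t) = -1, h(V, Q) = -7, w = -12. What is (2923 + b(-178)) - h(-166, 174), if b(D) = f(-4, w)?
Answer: 2929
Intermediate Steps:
b(D) = -1
(2923 + b(-178)) - h(-166, 174) = (2923 - 1) - 1*(-7) = 2922 + 7 = 2929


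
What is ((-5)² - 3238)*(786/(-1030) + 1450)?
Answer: -2398045041/515 ≈ -4.6564e+6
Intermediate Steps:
((-5)² - 3238)*(786/(-1030) + 1450) = (25 - 3238)*(786*(-1/1030) + 1450) = -3213*(-393/515 + 1450) = -3213*746357/515 = -2398045041/515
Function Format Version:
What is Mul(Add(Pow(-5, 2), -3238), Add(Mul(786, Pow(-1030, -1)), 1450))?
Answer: Rational(-2398045041, 515) ≈ -4.6564e+6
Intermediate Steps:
Mul(Add(Pow(-5, 2), -3238), Add(Mul(786, Pow(-1030, -1)), 1450)) = Mul(Add(25, -3238), Add(Mul(786, Rational(-1, 1030)), 1450)) = Mul(-3213, Add(Rational(-393, 515), 1450)) = Mul(-3213, Rational(746357, 515)) = Rational(-2398045041, 515)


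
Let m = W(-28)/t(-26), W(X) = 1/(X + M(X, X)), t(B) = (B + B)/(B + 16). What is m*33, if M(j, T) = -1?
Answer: -165/754 ≈ -0.21883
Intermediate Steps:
t(B) = 2*B/(16 + B) (t(B) = (2*B)/(16 + B) = 2*B/(16 + B))
W(X) = 1/(-1 + X) (W(X) = 1/(X - 1) = 1/(-1 + X))
m = -5/754 (m = 1/((-1 - 28)*((2*(-26)/(16 - 26)))) = 1/((-29)*((2*(-26)/(-10)))) = -1/(29*(2*(-26)*(-⅒))) = -1/(29*26/5) = -1/29*5/26 = -5/754 ≈ -0.0066313)
m*33 = -5/754*33 = -165/754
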